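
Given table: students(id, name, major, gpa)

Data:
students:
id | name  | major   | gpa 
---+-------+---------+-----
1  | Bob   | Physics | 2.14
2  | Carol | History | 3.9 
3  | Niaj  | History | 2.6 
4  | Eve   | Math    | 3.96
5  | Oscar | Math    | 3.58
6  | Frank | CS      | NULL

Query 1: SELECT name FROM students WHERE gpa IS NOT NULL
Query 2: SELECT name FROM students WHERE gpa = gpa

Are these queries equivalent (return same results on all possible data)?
Yes, equivalent

Both queries return: [('Bob',), ('Carol',), ('Eve',), ('Niaj',), ('Oscar',)]

Reason: IS NOT NULL vs self-equality (both exclude NULLs)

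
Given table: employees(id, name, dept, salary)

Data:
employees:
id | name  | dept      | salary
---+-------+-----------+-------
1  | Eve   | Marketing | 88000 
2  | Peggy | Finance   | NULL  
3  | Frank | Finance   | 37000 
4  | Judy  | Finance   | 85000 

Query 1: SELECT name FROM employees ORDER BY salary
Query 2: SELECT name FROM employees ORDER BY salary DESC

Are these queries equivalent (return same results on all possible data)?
No, not equivalent

Query 1 returns: [('Peggy',), ('Frank',), ('Judy',), ('Eve',)]
Query 2 returns: [('Eve',), ('Judy',), ('Frank',), ('Peggy',)]

Reason: ASC vs DESC gives opposite ordering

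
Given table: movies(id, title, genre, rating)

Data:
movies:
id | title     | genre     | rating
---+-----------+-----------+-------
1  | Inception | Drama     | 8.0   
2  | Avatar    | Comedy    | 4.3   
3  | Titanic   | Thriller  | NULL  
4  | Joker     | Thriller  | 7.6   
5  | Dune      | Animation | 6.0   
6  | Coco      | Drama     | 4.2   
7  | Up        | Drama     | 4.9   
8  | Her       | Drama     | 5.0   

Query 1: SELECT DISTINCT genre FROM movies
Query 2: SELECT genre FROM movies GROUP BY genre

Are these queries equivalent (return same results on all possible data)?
Yes, equivalent

Both queries return: [('Animation',), ('Comedy',), ('Drama',), ('Thriller',)]

Reason: Both get unique genres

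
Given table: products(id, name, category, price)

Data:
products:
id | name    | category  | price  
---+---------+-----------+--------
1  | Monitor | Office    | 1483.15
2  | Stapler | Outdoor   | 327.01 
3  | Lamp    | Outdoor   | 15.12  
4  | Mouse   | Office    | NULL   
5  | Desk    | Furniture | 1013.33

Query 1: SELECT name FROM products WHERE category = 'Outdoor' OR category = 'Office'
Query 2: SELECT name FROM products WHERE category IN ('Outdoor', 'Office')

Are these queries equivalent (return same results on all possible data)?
Yes, equivalent

Both queries return: [('Lamp',), ('Monitor',), ('Mouse',), ('Stapler',)]

Reason: OR vs IN are equivalent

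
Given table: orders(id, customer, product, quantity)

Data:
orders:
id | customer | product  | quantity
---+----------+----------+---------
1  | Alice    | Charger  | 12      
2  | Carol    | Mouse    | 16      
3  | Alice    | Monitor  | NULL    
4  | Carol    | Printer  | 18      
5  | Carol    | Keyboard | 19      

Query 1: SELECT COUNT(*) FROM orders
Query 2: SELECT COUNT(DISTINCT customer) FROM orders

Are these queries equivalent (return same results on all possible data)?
No, not equivalent

Query 1 returns: [(5,)]
Query 2 returns: [(2,)]

Reason: COUNT(*) counts rows, COUNT(DISTINCT customer) counts unique customers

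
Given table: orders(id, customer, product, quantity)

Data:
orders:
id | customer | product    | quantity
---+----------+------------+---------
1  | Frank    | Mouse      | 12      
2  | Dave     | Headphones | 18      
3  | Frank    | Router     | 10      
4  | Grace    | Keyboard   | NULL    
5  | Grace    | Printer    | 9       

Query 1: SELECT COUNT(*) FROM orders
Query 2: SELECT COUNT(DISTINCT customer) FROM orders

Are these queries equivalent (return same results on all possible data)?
No, not equivalent

Query 1 returns: [(5,)]
Query 2 returns: [(3,)]

Reason: COUNT(*) counts rows, COUNT(DISTINCT customer) counts unique customers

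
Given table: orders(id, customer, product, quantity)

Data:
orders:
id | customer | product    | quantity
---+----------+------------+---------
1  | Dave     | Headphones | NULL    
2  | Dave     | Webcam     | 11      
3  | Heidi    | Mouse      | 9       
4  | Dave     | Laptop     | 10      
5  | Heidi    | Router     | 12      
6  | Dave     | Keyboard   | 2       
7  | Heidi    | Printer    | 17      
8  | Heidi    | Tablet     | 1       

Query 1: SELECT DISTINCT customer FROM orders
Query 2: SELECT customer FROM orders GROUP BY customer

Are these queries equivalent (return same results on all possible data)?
Yes, equivalent

Both queries return: [('Dave',), ('Heidi',)]

Reason: Both get unique customers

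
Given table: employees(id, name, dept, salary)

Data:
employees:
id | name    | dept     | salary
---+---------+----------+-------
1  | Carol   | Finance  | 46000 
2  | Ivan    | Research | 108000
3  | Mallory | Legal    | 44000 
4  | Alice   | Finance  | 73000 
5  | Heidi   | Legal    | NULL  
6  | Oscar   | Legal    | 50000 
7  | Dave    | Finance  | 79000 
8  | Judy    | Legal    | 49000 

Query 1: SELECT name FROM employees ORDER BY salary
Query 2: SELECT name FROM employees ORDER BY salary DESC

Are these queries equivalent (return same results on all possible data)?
No, not equivalent

Query 1 returns: [('Heidi',), ('Mallory',), ('Carol',), ('Judy',), ('Oscar',), ('Alice',), ('Dave',), ('Ivan',)]
Query 2 returns: [('Ivan',), ('Dave',), ('Alice',), ('Oscar',), ('Judy',), ('Carol',), ('Mallory',), ('Heidi',)]

Reason: ASC vs DESC gives opposite ordering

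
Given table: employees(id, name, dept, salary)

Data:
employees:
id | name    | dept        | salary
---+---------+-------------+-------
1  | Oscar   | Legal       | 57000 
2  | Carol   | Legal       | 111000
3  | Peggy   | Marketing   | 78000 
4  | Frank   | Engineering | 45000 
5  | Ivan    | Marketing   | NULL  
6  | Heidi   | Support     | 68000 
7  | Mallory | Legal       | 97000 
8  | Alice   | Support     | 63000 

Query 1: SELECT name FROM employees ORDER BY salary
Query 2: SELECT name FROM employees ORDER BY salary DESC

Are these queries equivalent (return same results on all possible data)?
No, not equivalent

Query 1 returns: [('Ivan',), ('Frank',), ('Oscar',), ('Alice',), ('Heidi',), ('Peggy',), ('Mallory',), ('Carol',)]
Query 2 returns: [('Carol',), ('Mallory',), ('Peggy',), ('Heidi',), ('Alice',), ('Oscar',), ('Frank',), ('Ivan',)]

Reason: ASC vs DESC gives opposite ordering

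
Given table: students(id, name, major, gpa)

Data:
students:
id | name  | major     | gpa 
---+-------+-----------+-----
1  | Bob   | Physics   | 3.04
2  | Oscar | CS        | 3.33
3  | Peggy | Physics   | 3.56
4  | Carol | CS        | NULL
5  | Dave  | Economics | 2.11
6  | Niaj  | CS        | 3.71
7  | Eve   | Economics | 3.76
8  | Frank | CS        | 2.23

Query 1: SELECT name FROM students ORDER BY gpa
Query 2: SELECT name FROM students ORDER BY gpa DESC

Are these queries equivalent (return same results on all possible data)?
No, not equivalent

Query 1 returns: [('Carol',), ('Dave',), ('Frank',), ('Bob',), ('Oscar',), ('Peggy',), ('Niaj',), ('Eve',)]
Query 2 returns: [('Eve',), ('Niaj',), ('Peggy',), ('Oscar',), ('Bob',), ('Frank',), ('Dave',), ('Carol',)]

Reason: ASC vs DESC gives opposite ordering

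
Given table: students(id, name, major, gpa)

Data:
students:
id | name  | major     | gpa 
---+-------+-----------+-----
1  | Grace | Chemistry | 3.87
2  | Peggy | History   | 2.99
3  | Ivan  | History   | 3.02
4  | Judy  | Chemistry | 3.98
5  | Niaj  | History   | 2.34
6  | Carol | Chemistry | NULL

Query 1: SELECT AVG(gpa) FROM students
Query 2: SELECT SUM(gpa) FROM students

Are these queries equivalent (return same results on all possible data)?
No, not equivalent

Query 1 returns: [(3.2399999999999998,)]
Query 2 returns: [(16.2,)]

Reason: AVG vs SUM give different aggregate values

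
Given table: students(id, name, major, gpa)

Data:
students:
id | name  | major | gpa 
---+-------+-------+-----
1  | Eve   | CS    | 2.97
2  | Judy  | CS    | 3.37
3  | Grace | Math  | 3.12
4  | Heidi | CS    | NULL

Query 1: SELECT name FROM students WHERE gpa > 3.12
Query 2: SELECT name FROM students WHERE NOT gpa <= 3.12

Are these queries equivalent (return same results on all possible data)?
Yes, equivalent

Both queries return: [('Judy',)]

Reason: Both filter gpa > 3.12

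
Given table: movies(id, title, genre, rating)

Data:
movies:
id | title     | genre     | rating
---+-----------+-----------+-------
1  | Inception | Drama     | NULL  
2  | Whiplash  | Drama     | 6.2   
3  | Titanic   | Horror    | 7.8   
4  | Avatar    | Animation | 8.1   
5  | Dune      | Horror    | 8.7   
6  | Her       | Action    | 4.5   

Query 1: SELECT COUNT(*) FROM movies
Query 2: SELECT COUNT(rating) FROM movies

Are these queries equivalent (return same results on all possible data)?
No, not equivalent

Query 1 returns: [(6,)]
Query 2 returns: [(5,)]

Reason: COUNT(*) includes NULLs, COUNT(column) excludes them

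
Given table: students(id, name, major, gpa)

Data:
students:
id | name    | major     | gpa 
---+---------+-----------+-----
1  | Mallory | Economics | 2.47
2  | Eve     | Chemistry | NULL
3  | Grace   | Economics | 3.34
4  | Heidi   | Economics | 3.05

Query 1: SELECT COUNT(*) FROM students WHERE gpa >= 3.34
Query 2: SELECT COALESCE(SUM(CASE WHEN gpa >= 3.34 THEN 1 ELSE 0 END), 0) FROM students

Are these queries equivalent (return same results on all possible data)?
Yes, equivalent

Both queries return: [(1,)]

Reason: COUNT with WHERE vs conditional SUM (COALESCE handles empty-table NULL)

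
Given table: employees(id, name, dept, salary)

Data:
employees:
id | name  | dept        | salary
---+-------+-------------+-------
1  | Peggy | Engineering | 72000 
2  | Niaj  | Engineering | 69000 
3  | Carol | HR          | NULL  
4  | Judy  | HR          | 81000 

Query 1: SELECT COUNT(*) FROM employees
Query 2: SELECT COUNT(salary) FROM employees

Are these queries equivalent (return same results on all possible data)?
No, not equivalent

Query 1 returns: [(4,)]
Query 2 returns: [(3,)]

Reason: COUNT(*) includes NULLs, COUNT(column) excludes them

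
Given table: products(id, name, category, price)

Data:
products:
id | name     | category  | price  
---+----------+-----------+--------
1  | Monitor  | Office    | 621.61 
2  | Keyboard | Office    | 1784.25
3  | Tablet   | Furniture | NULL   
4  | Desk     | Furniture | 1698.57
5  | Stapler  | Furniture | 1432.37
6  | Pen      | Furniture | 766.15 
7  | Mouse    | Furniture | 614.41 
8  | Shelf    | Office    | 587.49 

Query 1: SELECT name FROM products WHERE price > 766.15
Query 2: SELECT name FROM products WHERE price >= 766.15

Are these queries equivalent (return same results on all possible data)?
No, not equivalent

Query 1 returns: [('Keyboard',), ('Desk',), ('Stapler',)]
Query 2 returns: [('Keyboard',), ('Desk',), ('Stapler',), ('Pen',)]

Reason: > vs >= gives different results when price = 766.15 exists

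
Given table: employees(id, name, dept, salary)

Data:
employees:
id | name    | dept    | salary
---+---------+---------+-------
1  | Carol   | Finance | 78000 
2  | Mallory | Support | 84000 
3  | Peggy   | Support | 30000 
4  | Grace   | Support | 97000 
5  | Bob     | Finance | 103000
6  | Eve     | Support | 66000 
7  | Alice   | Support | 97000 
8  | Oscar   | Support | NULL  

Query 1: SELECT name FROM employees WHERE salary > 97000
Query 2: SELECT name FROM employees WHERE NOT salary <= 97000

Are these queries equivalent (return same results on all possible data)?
Yes, equivalent

Both queries return: [('Bob',)]

Reason: Both filter salary > 97000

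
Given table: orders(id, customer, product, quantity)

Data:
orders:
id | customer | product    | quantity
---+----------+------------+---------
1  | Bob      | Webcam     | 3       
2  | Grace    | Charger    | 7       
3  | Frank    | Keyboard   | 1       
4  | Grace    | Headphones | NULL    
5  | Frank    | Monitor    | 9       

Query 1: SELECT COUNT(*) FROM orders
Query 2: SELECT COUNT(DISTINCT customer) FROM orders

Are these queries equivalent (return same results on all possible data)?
No, not equivalent

Query 1 returns: [(5,)]
Query 2 returns: [(3,)]

Reason: COUNT(*) counts rows, COUNT(DISTINCT customer) counts unique customers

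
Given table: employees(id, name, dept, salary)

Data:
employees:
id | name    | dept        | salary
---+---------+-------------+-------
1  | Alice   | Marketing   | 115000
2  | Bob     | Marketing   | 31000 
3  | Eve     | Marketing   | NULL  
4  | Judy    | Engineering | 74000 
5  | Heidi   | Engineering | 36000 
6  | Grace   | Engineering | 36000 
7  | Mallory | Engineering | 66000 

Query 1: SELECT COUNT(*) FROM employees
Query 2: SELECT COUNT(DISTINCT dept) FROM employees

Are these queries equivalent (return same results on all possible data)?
No, not equivalent

Query 1 returns: [(7,)]
Query 2 returns: [(2,)]

Reason: COUNT(*) counts rows, COUNT(DISTINCT dept) counts unique depts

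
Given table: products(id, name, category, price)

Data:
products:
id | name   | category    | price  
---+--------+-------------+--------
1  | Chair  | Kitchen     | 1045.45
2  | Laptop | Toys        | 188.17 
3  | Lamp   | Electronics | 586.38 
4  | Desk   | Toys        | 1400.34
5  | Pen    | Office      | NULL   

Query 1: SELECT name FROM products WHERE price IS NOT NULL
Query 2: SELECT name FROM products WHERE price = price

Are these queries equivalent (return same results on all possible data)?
Yes, equivalent

Both queries return: [('Chair',), ('Desk',), ('Lamp',), ('Laptop',)]

Reason: IS NOT NULL vs self-equality (both exclude NULLs)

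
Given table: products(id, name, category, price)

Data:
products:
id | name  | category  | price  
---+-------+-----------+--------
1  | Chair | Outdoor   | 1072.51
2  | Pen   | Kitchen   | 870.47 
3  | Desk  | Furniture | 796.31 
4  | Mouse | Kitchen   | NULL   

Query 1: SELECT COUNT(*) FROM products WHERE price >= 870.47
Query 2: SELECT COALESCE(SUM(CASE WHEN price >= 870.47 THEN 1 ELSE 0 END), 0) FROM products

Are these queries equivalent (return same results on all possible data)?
Yes, equivalent

Both queries return: [(2,)]

Reason: COUNT with WHERE vs conditional SUM (COALESCE handles empty-table NULL)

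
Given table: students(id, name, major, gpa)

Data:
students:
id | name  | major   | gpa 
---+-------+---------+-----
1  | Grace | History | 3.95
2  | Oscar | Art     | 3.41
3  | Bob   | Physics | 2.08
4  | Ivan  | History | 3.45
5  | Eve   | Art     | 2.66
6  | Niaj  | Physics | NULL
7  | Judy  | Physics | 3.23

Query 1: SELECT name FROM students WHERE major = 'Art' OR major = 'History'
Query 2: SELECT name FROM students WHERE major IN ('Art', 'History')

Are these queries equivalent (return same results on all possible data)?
Yes, equivalent

Both queries return: [('Eve',), ('Grace',), ('Ivan',), ('Oscar',)]

Reason: OR vs IN are equivalent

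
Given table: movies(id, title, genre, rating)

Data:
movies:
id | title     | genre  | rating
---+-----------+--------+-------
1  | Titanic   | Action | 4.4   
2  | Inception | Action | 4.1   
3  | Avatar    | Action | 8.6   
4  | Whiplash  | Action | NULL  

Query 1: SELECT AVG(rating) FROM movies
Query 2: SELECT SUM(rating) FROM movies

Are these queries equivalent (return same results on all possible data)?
No, not equivalent

Query 1 returns: [(5.7,)]
Query 2 returns: [(17.1,)]

Reason: AVG vs SUM give different aggregate values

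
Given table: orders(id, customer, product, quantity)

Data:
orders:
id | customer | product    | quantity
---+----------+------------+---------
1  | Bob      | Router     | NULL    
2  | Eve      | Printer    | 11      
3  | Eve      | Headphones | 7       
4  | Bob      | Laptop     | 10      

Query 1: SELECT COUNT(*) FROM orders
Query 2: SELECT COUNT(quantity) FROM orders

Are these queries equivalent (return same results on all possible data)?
No, not equivalent

Query 1 returns: [(4,)]
Query 2 returns: [(3,)]

Reason: COUNT(*) includes NULLs, COUNT(column) excludes them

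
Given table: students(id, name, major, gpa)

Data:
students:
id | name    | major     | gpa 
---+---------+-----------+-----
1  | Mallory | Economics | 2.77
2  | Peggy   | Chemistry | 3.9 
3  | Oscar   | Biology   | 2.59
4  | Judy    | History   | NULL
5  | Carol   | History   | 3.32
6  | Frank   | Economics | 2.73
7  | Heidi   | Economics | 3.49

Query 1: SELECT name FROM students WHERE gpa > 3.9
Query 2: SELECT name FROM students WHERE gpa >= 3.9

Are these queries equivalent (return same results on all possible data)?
No, not equivalent

Query 1 returns: []
Query 2 returns: [('Peggy',)]

Reason: > vs >= gives different results when gpa = 3.9 exists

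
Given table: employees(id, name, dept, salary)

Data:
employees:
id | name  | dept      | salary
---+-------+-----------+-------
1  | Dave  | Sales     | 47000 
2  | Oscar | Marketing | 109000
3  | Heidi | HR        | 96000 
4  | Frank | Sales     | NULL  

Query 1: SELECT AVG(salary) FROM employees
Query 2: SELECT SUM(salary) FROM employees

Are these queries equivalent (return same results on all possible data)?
No, not equivalent

Query 1 returns: [(84000.0,)]
Query 2 returns: [(252000,)]

Reason: AVG vs SUM give different aggregate values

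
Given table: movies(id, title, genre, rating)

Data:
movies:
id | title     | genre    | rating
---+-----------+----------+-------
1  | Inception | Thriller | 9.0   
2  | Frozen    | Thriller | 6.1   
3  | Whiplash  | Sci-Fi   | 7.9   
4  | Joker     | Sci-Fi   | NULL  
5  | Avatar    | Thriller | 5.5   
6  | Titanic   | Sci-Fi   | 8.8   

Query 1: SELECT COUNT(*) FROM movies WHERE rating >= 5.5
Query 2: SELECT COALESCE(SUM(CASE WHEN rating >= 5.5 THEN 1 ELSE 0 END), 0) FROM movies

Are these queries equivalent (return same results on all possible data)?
Yes, equivalent

Both queries return: [(5,)]

Reason: COUNT with WHERE vs conditional SUM (COALESCE handles empty-table NULL)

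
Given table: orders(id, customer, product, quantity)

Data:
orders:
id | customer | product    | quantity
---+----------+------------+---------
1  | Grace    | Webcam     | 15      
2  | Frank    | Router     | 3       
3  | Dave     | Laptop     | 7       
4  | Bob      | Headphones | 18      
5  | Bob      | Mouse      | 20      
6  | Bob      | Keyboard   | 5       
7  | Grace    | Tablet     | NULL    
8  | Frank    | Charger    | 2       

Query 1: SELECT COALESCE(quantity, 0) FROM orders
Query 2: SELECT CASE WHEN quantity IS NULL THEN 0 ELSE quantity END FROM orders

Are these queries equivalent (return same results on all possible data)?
Yes, equivalent

Both queries return: [(0,), (2,), (3,), (5,), (7,), (15,), (18,), (20,)]

Reason: COALESCE vs CASE for NULL handling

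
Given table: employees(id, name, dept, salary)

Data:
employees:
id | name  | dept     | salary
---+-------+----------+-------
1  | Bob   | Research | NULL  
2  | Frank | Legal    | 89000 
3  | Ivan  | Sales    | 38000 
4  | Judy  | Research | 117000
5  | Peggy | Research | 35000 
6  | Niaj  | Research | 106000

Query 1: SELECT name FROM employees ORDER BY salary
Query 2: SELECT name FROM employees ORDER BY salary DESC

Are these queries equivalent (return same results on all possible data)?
No, not equivalent

Query 1 returns: [('Bob',), ('Peggy',), ('Ivan',), ('Frank',), ('Niaj',), ('Judy',)]
Query 2 returns: [('Judy',), ('Niaj',), ('Frank',), ('Ivan',), ('Peggy',), ('Bob',)]

Reason: ASC vs DESC gives opposite ordering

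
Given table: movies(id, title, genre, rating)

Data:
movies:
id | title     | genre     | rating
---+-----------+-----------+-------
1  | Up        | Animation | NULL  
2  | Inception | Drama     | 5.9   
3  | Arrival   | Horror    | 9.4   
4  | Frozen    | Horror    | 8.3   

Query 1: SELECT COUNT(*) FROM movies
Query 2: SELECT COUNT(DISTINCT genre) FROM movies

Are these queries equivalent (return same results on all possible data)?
No, not equivalent

Query 1 returns: [(4,)]
Query 2 returns: [(3,)]

Reason: COUNT(*) counts rows, COUNT(DISTINCT genre) counts unique genres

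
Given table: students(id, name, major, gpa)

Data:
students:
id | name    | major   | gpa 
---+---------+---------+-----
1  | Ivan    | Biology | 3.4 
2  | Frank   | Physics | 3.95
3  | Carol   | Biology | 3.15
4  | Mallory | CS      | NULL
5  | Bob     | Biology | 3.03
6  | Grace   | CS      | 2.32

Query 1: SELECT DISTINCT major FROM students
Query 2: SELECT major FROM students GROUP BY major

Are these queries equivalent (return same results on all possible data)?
Yes, equivalent

Both queries return: [('Biology',), ('CS',), ('Physics',)]

Reason: Both get unique majors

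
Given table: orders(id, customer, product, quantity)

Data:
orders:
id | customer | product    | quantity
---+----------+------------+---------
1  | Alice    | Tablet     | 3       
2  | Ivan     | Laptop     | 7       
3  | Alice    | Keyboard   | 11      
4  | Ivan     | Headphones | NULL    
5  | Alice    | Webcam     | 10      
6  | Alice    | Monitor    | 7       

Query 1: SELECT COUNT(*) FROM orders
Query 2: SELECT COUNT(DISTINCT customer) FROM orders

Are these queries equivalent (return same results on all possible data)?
No, not equivalent

Query 1 returns: [(6,)]
Query 2 returns: [(2,)]

Reason: COUNT(*) counts rows, COUNT(DISTINCT customer) counts unique customers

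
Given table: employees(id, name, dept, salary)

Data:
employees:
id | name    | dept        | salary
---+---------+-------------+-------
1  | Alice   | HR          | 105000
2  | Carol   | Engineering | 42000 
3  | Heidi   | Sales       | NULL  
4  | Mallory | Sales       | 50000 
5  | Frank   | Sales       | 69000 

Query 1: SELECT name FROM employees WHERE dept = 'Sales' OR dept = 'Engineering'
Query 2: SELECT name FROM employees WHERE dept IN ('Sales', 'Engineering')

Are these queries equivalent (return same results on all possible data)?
Yes, equivalent

Both queries return: [('Carol',), ('Frank',), ('Heidi',), ('Mallory',)]

Reason: OR vs IN are equivalent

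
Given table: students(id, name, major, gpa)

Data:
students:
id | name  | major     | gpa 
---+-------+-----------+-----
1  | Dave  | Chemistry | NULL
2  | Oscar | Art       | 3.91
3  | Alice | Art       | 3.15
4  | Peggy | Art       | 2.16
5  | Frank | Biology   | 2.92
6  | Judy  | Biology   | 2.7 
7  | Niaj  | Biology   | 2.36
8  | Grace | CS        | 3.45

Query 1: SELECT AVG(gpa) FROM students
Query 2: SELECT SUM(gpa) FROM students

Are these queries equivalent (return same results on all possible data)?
No, not equivalent

Query 1 returns: [(2.9499999999999997,)]
Query 2 returns: [(20.65,)]

Reason: AVG vs SUM give different aggregate values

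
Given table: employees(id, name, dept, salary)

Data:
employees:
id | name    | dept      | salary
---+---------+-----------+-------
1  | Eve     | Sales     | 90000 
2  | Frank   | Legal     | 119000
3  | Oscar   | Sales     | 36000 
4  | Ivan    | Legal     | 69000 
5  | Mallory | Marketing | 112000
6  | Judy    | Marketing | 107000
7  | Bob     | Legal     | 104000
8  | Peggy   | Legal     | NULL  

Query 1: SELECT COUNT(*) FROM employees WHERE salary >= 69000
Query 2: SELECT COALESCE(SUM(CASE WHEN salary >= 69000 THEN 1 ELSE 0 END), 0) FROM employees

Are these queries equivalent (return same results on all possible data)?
Yes, equivalent

Both queries return: [(6,)]

Reason: COUNT with WHERE vs conditional SUM (COALESCE handles empty-table NULL)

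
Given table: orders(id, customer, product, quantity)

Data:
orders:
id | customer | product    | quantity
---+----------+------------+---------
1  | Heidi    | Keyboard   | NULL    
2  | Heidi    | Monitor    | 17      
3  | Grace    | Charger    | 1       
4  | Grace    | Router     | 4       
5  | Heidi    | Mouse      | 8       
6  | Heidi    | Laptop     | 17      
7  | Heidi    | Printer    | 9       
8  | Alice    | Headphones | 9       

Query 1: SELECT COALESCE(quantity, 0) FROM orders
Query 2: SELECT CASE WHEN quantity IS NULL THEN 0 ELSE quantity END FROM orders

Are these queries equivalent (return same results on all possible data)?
Yes, equivalent

Both queries return: [(0,), (1,), (4,), (8,), (9,), (9,), (17,), (17,)]

Reason: COALESCE vs CASE for NULL handling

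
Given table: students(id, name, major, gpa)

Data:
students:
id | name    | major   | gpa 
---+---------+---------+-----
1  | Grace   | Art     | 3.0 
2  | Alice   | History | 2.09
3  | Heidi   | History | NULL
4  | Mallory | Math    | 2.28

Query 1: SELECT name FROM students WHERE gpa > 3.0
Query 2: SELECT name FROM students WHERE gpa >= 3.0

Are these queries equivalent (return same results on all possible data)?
No, not equivalent

Query 1 returns: []
Query 2 returns: [('Grace',)]

Reason: > vs >= gives different results when gpa = 3.0 exists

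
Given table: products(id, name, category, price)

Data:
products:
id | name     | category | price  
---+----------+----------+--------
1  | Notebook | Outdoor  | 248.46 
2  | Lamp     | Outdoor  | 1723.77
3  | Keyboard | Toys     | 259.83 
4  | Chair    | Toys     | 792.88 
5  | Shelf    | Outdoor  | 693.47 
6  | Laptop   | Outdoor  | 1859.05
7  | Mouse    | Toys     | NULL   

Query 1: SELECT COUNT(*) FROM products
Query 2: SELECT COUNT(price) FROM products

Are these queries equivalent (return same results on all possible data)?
No, not equivalent

Query 1 returns: [(7,)]
Query 2 returns: [(6,)]

Reason: COUNT(*) includes NULLs, COUNT(column) excludes them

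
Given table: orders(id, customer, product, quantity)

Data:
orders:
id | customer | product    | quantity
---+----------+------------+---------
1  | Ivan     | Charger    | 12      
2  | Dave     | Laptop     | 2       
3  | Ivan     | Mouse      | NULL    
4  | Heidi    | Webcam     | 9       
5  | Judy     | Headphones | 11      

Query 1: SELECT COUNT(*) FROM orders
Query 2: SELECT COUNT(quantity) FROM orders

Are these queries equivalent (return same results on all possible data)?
No, not equivalent

Query 1 returns: [(5,)]
Query 2 returns: [(4,)]

Reason: COUNT(*) includes NULLs, COUNT(column) excludes them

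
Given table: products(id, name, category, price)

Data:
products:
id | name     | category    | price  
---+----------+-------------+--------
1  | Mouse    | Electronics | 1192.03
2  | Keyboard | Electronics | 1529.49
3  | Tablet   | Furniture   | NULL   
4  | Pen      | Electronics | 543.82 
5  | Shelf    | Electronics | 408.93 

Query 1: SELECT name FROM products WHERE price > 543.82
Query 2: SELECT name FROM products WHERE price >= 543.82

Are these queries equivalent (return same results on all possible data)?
No, not equivalent

Query 1 returns: [('Mouse',), ('Keyboard',)]
Query 2 returns: [('Mouse',), ('Keyboard',), ('Pen',)]

Reason: > vs >= gives different results when price = 543.82 exists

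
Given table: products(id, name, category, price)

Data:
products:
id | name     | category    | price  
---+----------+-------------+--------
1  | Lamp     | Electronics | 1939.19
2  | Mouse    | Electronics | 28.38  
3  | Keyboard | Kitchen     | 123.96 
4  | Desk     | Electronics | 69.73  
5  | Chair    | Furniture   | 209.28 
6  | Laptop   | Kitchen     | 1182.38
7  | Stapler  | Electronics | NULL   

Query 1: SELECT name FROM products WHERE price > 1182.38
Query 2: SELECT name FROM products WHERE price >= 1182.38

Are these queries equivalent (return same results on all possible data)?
No, not equivalent

Query 1 returns: [('Lamp',)]
Query 2 returns: [('Lamp',), ('Laptop',)]

Reason: > vs >= gives different results when price = 1182.38 exists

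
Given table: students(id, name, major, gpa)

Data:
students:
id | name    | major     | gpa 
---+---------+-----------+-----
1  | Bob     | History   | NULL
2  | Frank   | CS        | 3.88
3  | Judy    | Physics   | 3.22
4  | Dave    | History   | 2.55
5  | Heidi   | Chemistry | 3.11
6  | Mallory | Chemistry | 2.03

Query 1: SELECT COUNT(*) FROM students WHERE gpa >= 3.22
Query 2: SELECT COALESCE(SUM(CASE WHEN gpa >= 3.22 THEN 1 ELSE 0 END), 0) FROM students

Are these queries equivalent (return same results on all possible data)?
Yes, equivalent

Both queries return: [(2,)]

Reason: COUNT with WHERE vs conditional SUM (COALESCE handles empty-table NULL)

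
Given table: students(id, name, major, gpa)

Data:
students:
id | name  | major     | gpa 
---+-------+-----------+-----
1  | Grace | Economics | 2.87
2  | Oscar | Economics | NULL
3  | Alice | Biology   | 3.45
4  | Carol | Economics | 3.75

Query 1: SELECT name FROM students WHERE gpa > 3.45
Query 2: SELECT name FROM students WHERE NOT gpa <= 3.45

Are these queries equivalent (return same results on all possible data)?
Yes, equivalent

Both queries return: [('Carol',)]

Reason: Both filter gpa > 3.45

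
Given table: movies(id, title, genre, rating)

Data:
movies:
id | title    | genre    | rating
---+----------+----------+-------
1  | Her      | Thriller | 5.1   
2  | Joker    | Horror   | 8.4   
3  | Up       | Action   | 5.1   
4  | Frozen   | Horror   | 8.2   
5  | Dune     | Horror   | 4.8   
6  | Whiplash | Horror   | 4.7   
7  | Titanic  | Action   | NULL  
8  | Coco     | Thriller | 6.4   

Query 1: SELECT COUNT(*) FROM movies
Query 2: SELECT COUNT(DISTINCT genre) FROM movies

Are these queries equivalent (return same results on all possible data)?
No, not equivalent

Query 1 returns: [(8,)]
Query 2 returns: [(3,)]

Reason: COUNT(*) counts rows, COUNT(DISTINCT genre) counts unique genres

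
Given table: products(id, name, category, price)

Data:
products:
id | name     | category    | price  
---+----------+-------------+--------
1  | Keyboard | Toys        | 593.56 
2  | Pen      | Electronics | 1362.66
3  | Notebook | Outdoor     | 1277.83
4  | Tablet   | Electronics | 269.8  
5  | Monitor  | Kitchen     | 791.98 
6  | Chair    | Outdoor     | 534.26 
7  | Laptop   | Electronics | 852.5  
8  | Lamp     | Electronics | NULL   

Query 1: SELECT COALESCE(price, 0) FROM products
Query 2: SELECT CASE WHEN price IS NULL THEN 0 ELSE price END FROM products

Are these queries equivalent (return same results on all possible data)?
Yes, equivalent

Both queries return: [(0,), (269.8,), (534.26,), (593.56,), (791.98,), (852.5,), (1277.83,), (1362.66,)]

Reason: COALESCE vs CASE for NULL handling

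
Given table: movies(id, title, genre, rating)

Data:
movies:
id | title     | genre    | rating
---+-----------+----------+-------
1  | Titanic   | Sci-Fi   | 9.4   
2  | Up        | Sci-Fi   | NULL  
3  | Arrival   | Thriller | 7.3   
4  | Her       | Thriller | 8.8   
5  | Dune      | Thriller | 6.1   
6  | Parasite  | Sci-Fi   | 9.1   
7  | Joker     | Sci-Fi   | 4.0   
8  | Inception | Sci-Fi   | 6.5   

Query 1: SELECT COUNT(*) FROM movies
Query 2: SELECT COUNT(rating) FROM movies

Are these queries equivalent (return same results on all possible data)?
No, not equivalent

Query 1 returns: [(8,)]
Query 2 returns: [(7,)]

Reason: COUNT(*) includes NULLs, COUNT(column) excludes them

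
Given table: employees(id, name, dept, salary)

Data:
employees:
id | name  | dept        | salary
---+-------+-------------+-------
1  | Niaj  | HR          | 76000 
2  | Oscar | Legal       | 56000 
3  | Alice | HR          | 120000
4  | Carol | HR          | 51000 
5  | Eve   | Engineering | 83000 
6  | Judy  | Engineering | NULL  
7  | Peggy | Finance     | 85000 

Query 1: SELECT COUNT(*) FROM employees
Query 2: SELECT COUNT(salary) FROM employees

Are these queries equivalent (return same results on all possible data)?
No, not equivalent

Query 1 returns: [(7,)]
Query 2 returns: [(6,)]

Reason: COUNT(*) includes NULLs, COUNT(column) excludes them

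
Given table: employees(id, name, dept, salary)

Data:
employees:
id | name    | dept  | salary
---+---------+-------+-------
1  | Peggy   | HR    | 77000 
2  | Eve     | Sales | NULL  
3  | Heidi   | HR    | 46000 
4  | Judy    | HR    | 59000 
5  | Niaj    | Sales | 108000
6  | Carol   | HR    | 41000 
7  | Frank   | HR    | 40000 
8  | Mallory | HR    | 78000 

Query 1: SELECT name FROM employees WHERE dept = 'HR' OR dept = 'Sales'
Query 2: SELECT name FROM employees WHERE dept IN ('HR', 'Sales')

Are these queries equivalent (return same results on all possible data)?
Yes, equivalent

Both queries return: [('Carol',), ('Eve',), ('Frank',), ('Heidi',), ('Judy',), ('Mallory',), ('Niaj',), ('Peggy',)]

Reason: OR vs IN are equivalent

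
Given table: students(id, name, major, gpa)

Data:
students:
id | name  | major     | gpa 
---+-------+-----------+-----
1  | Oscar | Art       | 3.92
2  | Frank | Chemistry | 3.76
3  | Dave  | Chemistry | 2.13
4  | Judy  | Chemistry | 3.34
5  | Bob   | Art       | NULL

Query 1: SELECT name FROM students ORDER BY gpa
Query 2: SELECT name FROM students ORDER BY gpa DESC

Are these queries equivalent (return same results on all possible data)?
No, not equivalent

Query 1 returns: [('Bob',), ('Dave',), ('Judy',), ('Frank',), ('Oscar',)]
Query 2 returns: [('Oscar',), ('Frank',), ('Judy',), ('Dave',), ('Bob',)]

Reason: ASC vs DESC gives opposite ordering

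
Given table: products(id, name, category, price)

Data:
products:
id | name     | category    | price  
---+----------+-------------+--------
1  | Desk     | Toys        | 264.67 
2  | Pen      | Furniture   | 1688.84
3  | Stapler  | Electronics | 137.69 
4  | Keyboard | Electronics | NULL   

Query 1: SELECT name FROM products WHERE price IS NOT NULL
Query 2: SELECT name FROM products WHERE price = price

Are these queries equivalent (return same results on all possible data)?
Yes, equivalent

Both queries return: [('Desk',), ('Pen',), ('Stapler',)]

Reason: IS NOT NULL vs self-equality (both exclude NULLs)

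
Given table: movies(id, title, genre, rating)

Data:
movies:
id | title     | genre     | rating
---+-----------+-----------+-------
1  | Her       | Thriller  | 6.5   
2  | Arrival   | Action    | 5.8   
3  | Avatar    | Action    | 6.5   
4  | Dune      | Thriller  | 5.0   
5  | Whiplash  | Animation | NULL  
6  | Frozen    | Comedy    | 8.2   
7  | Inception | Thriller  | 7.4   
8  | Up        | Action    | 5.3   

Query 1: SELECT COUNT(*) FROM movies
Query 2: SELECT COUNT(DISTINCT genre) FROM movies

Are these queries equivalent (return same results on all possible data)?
No, not equivalent

Query 1 returns: [(8,)]
Query 2 returns: [(4,)]

Reason: COUNT(*) counts rows, COUNT(DISTINCT genre) counts unique genres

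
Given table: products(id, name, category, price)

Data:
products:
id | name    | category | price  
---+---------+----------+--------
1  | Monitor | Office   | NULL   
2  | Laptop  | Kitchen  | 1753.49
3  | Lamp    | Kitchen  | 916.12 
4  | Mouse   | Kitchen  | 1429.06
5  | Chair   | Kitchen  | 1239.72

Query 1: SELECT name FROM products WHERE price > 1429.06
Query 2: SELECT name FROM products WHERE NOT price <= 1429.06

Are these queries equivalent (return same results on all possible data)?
Yes, equivalent

Both queries return: [('Laptop',)]

Reason: Both filter price > 1429.06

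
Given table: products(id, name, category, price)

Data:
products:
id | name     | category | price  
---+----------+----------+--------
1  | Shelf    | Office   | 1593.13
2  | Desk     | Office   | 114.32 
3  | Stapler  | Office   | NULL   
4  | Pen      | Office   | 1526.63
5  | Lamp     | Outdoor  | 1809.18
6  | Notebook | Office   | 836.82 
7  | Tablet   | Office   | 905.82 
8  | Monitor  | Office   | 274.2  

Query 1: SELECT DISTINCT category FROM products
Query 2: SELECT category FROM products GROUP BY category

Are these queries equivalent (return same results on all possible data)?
Yes, equivalent

Both queries return: [('Office',), ('Outdoor',)]

Reason: Both get unique categorys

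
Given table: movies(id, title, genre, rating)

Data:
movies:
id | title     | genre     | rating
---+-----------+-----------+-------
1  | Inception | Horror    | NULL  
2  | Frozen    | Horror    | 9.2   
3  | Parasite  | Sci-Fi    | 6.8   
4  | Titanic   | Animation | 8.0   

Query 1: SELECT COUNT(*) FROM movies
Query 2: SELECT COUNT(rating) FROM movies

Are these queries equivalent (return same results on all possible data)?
No, not equivalent

Query 1 returns: [(4,)]
Query 2 returns: [(3,)]

Reason: COUNT(*) includes NULLs, COUNT(column) excludes them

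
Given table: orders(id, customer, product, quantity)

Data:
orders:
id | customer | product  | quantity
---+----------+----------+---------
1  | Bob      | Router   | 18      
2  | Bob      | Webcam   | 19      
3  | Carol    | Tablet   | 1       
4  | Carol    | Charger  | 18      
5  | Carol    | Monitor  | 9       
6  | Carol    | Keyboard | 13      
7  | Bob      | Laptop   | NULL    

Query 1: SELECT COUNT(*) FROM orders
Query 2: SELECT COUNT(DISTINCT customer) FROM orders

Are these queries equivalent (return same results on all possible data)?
No, not equivalent

Query 1 returns: [(7,)]
Query 2 returns: [(2,)]

Reason: COUNT(*) counts rows, COUNT(DISTINCT customer) counts unique customers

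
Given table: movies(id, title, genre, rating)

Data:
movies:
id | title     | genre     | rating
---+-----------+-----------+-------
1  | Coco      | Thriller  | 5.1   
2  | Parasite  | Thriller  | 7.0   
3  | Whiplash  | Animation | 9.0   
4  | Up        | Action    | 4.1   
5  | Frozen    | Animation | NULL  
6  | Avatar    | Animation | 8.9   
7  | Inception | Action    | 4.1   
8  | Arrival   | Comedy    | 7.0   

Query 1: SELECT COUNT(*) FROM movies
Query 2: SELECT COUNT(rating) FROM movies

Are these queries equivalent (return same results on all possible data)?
No, not equivalent

Query 1 returns: [(8,)]
Query 2 returns: [(7,)]

Reason: COUNT(*) includes NULLs, COUNT(column) excludes them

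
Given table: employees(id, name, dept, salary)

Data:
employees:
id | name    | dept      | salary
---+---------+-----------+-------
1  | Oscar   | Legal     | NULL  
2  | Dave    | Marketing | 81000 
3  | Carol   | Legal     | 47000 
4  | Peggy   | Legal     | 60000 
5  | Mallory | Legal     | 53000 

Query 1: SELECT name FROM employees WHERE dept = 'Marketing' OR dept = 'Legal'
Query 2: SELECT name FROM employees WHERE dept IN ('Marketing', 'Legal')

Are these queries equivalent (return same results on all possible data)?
Yes, equivalent

Both queries return: [('Carol',), ('Dave',), ('Mallory',), ('Oscar',), ('Peggy',)]

Reason: OR vs IN are equivalent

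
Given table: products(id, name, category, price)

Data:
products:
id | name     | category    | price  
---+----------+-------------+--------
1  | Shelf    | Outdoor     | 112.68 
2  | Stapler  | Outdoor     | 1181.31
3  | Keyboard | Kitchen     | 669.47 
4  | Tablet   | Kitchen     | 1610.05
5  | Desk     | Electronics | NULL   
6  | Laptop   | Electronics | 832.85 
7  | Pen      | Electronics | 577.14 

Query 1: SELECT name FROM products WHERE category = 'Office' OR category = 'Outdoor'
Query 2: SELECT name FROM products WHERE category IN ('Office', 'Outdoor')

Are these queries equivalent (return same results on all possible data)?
Yes, equivalent

Both queries return: [('Shelf',), ('Stapler',)]

Reason: OR vs IN are equivalent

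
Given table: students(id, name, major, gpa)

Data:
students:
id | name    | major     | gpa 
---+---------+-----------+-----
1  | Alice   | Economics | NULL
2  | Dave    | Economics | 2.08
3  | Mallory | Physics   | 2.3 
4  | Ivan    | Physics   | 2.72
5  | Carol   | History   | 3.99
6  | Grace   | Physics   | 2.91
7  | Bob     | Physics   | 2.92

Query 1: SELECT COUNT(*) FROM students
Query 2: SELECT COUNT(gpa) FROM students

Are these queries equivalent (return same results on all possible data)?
No, not equivalent

Query 1 returns: [(7,)]
Query 2 returns: [(6,)]

Reason: COUNT(*) includes NULLs, COUNT(column) excludes them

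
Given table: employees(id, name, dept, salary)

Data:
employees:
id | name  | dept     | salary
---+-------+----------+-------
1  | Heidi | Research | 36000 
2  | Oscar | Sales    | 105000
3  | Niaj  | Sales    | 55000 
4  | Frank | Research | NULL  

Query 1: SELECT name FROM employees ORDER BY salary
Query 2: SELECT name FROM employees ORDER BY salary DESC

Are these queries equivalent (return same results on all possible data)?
No, not equivalent

Query 1 returns: [('Frank',), ('Heidi',), ('Niaj',), ('Oscar',)]
Query 2 returns: [('Oscar',), ('Niaj',), ('Heidi',), ('Frank',)]

Reason: ASC vs DESC gives opposite ordering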